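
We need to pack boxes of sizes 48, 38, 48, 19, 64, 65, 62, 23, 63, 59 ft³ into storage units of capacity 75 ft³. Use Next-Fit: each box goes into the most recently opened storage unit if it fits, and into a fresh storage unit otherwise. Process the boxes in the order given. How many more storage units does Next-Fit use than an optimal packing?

1

Next-Fit: [48] [38] [48,19] [64] [65] [62] [23] [63] [59] → 9 storage units.
8 boxes exceed 37.5 ft³ (half the capacity), and no two of those can share a storage unit, so at least 8 storage units are needed.
An optimal packing achieves that bound: [65] [64] [63] [62] [59] [48,23] [48,19] [38] → 8 storage units.
Excess: 9 − 8 = 1.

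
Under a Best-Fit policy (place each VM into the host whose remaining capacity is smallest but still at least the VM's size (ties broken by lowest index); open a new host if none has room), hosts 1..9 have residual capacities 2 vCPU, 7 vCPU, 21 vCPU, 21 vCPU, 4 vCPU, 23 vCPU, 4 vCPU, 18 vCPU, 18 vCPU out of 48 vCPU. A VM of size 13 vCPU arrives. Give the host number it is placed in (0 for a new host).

Hosts with room: host 3 (21 vCPU), host 4 (21 vCPU), host 6 (23 vCPU), host 8 (18 vCPU), host 9 (18 vCPU).
Tightest fit is host 8 with 18 vCPU free.

8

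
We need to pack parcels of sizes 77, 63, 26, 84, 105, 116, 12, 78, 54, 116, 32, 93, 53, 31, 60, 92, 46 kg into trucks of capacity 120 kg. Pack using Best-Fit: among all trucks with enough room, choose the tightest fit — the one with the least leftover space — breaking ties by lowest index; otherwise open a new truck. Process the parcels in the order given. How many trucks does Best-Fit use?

11

77 kg → truck 1 (remaining 43 kg)
63 kg → truck 2 (remaining 57 kg)
26 kg → truck 1 (remaining 17 kg)
84 kg → truck 3 (remaining 36 kg)
105 kg → truck 4 (remaining 15 kg)
116 kg → truck 5 (remaining 4 kg)
12 kg → truck 4 (remaining 3 kg)
78 kg → truck 6 (remaining 42 kg)
54 kg → truck 2 (remaining 3 kg)
116 kg → truck 7 (remaining 4 kg)
32 kg → truck 3 (remaining 4 kg)
93 kg → truck 8 (remaining 27 kg)
53 kg → truck 9 (remaining 67 kg)
31 kg → truck 6 (remaining 11 kg)
60 kg → truck 9 (remaining 7 kg)
92 kg → truck 10 (remaining 28 kg)
46 kg → truck 11 (remaining 74 kg)
Final trucks: [77,26] [63,54] [84,32] [105,12] [116] [78,31] [116] [93] [53,60] [92] [46].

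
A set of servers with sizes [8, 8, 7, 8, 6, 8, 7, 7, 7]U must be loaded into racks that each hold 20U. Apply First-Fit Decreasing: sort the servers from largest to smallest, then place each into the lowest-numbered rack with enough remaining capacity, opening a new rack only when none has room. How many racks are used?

4 racks

Sorted descending: 8, 8, 8, 8, 7, 7, 7, 7, 6.
8U → rack 1 (remaining 12U)
8U → rack 1 (remaining 4U)
8U → rack 2 (remaining 12U)
8U → rack 2 (remaining 4U)
7U → rack 3 (remaining 13U)
7U → rack 3 (remaining 6U)
7U → rack 4 (remaining 13U)
7U → rack 4 (remaining 6U)
6U → rack 3 (remaining 0U)
Final racks: [8,8] [8,8] [7,7,6] [7,7].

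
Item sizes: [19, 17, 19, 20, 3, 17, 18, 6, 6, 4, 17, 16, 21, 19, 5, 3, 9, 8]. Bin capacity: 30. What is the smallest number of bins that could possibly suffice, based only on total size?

8 bins

Total size = 19 + 17 + 19 + 20 + 3 + 17 + 18 + 6 + 6 + 4 + 17 + 16 + 21 + 19 + 5 + 3 + 9 + 8 = 227.
⌈227 / 30⌉ = 8.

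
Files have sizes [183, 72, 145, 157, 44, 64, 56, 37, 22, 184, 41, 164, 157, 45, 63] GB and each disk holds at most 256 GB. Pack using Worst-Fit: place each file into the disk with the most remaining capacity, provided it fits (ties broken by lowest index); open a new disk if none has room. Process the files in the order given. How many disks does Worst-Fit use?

7

Put 183 GB in disk 1; 73 GB remain.
Put 72 GB in disk 1; 1 GB remain.
Put 145 GB in disk 2; 111 GB remain.
Put 157 GB in disk 3; 99 GB remain.
Put 44 GB in disk 2; 67 GB remain.
Put 64 GB in disk 3; 35 GB remain.
Put 56 GB in disk 2; 11 GB remain.
Put 37 GB in disk 4; 219 GB remain.
Put 22 GB in disk 4; 197 GB remain.
Put 184 GB in disk 4; 13 GB remain.
Put 41 GB in disk 5; 215 GB remain.
Put 164 GB in disk 5; 51 GB remain.
Put 157 GB in disk 6; 99 GB remain.
Put 45 GB in disk 6; 54 GB remain.
Put 63 GB in disk 7; 193 GB remain.
Final disks: [183,72] [145,44,56] [157,64] [37,22,184] [41,164] [157,45] [63].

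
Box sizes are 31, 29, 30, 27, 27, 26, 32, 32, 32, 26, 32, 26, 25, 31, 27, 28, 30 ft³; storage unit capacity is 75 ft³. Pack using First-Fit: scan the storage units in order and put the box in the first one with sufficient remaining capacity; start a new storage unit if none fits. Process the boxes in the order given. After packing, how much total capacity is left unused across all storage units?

184

31 ft³ → storage unit 1 (remaining 44 ft³)
29 ft³ → storage unit 1 (remaining 15 ft³)
30 ft³ → storage unit 2 (remaining 45 ft³)
27 ft³ → storage unit 2 (remaining 18 ft³)
27 ft³ → storage unit 3 (remaining 48 ft³)
26 ft³ → storage unit 3 (remaining 22 ft³)
32 ft³ → storage unit 4 (remaining 43 ft³)
32 ft³ → storage unit 4 (remaining 11 ft³)
32 ft³ → storage unit 5 (remaining 43 ft³)
26 ft³ → storage unit 5 (remaining 17 ft³)
32 ft³ → storage unit 6 (remaining 43 ft³)
26 ft³ → storage unit 6 (remaining 17 ft³)
25 ft³ → storage unit 7 (remaining 50 ft³)
31 ft³ → storage unit 7 (remaining 19 ft³)
27 ft³ → storage unit 8 (remaining 48 ft³)
28 ft³ → storage unit 8 (remaining 20 ft³)
30 ft³ → storage unit 9 (remaining 45 ft³)
9 storage units × 75 ft³ = 675 ft³; used 491 ft³; unused 184 ft³.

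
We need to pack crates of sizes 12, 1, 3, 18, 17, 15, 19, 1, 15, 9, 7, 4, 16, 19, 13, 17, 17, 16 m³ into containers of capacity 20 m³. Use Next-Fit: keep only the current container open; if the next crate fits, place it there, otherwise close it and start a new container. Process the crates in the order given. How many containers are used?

12 m³ → container 1 (remaining 8 m³)
1 m³ → container 1 (remaining 7 m³)
3 m³ → container 1 (remaining 4 m³)
18 m³ → container 2 (remaining 2 m³)
17 m³ → container 3 (remaining 3 m³)
15 m³ → container 4 (remaining 5 m³)
19 m³ → container 5 (remaining 1 m³)
1 m³ → container 5 (remaining 0 m³)
15 m³ → container 6 (remaining 5 m³)
9 m³ → container 7 (remaining 11 m³)
7 m³ → container 7 (remaining 4 m³)
4 m³ → container 7 (remaining 0 m³)
16 m³ → container 8 (remaining 4 m³)
19 m³ → container 9 (remaining 1 m³)
13 m³ → container 10 (remaining 7 m³)
17 m³ → container 11 (remaining 3 m³)
17 m³ → container 12 (remaining 3 m³)
16 m³ → container 13 (remaining 4 m³)
Final containers: [12,1,3] [18] [17] [15] [19,1] [15] [9,7,4] [16] [19] [13] [17] [17] [16].

13 containers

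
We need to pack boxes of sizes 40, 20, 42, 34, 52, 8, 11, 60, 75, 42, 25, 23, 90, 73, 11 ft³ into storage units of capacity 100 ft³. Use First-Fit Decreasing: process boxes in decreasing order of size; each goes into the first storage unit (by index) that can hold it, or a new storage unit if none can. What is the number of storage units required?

7 storage units

Sorted descending: 90, 75, 73, 60, 52, 42, 42, 40, 34, 25, 23, 20, 11, 11, 8.
storage unit 1: place 90 ft³, 10 ft³ left
storage unit 2: place 75 ft³, 25 ft³ left
storage unit 3: place 73 ft³, 27 ft³ left
storage unit 4: place 60 ft³, 40 ft³ left
storage unit 5: place 52 ft³, 48 ft³ left
storage unit 5: place 42 ft³, 6 ft³ left
storage unit 6: place 42 ft³, 58 ft³ left
storage unit 4: place 40 ft³, 0 ft³ left
storage unit 6: place 34 ft³, 24 ft³ left
storage unit 2: place 25 ft³, 0 ft³ left
storage unit 3: place 23 ft³, 4 ft³ left
storage unit 6: place 20 ft³, 4 ft³ left
storage unit 7: place 11 ft³, 89 ft³ left
storage unit 7: place 11 ft³, 78 ft³ left
storage unit 1: place 8 ft³, 2 ft³ left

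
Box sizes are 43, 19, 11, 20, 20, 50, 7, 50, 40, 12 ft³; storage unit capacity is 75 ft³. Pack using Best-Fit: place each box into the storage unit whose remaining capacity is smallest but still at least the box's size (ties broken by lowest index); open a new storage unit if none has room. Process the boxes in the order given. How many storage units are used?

5

storage unit 1: place 43 ft³, 32 ft³ left
storage unit 1: place 19 ft³, 13 ft³ left
storage unit 1: place 11 ft³, 2 ft³ left
storage unit 2: place 20 ft³, 55 ft³ left
storage unit 2: place 20 ft³, 35 ft³ left
storage unit 3: place 50 ft³, 25 ft³ left
storage unit 3: place 7 ft³, 18 ft³ left
storage unit 4: place 50 ft³, 25 ft³ left
storage unit 5: place 40 ft³, 35 ft³ left
storage unit 3: place 12 ft³, 6 ft³ left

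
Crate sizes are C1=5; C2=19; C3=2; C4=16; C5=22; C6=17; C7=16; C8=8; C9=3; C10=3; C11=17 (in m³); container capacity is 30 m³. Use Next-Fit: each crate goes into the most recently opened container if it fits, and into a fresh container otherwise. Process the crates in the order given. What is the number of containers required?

Put C1 (5 m³) in container 1; 25 m³ remain.
Put C2 (19 m³) in container 1; 6 m³ remain.
Put C3 (2 m³) in container 1; 4 m³ remain.
Put C4 (16 m³) in container 2; 14 m³ remain.
Put C5 (22 m³) in container 3; 8 m³ remain.
Put C6 (17 m³) in container 4; 13 m³ remain.
Put C7 (16 m³) in container 5; 14 m³ remain.
Put C8 (8 m³) in container 5; 6 m³ remain.
Put C9 (3 m³) in container 5; 3 m³ remain.
Put C10 (3 m³) in container 5; 0 m³ remain.
Put C11 (17 m³) in container 6; 13 m³ remain.
Final containers: [5,19,2] [16] [22] [17] [16,8,3,3] [17].

6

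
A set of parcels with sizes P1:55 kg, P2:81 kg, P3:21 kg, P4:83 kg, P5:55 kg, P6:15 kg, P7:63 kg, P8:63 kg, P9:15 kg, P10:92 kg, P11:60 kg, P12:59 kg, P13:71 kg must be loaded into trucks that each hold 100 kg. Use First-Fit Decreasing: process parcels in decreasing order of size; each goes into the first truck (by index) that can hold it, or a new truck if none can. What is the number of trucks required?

Sorted descending: 92, 83, 81, 71, 63, 63, 60, 59, 55, 55, 21, 15, 15.
truck 1: place 92 kg, 8 kg left
truck 2: place 83 kg, 17 kg left
truck 3: place 81 kg, 19 kg left
truck 4: place 71 kg, 29 kg left
truck 5: place 63 kg, 37 kg left
truck 6: place 63 kg, 37 kg left
truck 7: place 60 kg, 40 kg left
truck 8: place 59 kg, 41 kg left
truck 9: place 55 kg, 45 kg left
truck 10: place 55 kg, 45 kg left
truck 4: place 21 kg, 8 kg left
truck 2: place 15 kg, 2 kg left
truck 3: place 15 kg, 4 kg left
Final trucks: [92] [83,15] [81,15] [71,21] [63] [63] [60] [59] [55] [55].

10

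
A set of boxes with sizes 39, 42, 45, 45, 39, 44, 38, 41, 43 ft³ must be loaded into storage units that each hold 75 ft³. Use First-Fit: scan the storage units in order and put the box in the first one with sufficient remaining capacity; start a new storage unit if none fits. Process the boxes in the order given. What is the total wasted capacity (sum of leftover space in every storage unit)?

299

storage unit 1: place 39 ft³, 36 ft³ left
storage unit 2: place 42 ft³, 33 ft³ left
storage unit 3: place 45 ft³, 30 ft³ left
storage unit 4: place 45 ft³, 30 ft³ left
storage unit 5: place 39 ft³, 36 ft³ left
storage unit 6: place 44 ft³, 31 ft³ left
storage unit 7: place 38 ft³, 37 ft³ left
storage unit 8: place 41 ft³, 34 ft³ left
storage unit 9: place 43 ft³, 32 ft³ left
9 storage units × 75 ft³ = 675 ft³; used 376 ft³; unused 299 ft³.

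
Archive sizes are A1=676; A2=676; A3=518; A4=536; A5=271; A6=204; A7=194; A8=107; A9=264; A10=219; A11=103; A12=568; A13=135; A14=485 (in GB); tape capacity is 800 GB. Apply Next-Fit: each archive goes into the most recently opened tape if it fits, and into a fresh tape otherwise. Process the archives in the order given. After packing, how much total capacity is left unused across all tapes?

Put A1 (676 GB) in tape 1; 124 GB remain.
Put A2 (676 GB) in tape 2; 124 GB remain.
Put A3 (518 GB) in tape 3; 282 GB remain.
Put A4 (536 GB) in tape 4; 264 GB remain.
Put A5 (271 GB) in tape 5; 529 GB remain.
Put A6 (204 GB) in tape 5; 325 GB remain.
Put A7 (194 GB) in tape 5; 131 GB remain.
Put A8 (107 GB) in tape 5; 24 GB remain.
Put A9 (264 GB) in tape 6; 536 GB remain.
Put A10 (219 GB) in tape 6; 317 GB remain.
Put A11 (103 GB) in tape 6; 214 GB remain.
Put A12 (568 GB) in tape 7; 232 GB remain.
Put A13 (135 GB) in tape 7; 97 GB remain.
Put A14 (485 GB) in tape 8; 315 GB remain.
8 tapes × 800 GB = 6400 GB; used 4956 GB; unused 1444 GB.

1444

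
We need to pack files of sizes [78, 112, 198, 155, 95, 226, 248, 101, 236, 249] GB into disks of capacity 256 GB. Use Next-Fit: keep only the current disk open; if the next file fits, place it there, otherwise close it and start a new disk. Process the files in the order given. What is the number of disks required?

78 GB → disk 1 (remaining 178 GB)
112 GB → disk 1 (remaining 66 GB)
198 GB → disk 2 (remaining 58 GB)
155 GB → disk 3 (remaining 101 GB)
95 GB → disk 3 (remaining 6 GB)
226 GB → disk 4 (remaining 30 GB)
248 GB → disk 5 (remaining 8 GB)
101 GB → disk 6 (remaining 155 GB)
236 GB → disk 7 (remaining 20 GB)
249 GB → disk 8 (remaining 7 GB)

8 disks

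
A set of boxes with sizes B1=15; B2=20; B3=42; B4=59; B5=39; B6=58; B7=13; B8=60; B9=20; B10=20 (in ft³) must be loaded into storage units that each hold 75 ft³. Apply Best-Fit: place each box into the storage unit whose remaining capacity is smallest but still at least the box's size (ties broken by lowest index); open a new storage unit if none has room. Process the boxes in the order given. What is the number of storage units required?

6

Put B1 (15 ft³) in storage unit 1; 60 ft³ remain.
Put B2 (20 ft³) in storage unit 1; 40 ft³ remain.
Put B3 (42 ft³) in storage unit 2; 33 ft³ remain.
Put B4 (59 ft³) in storage unit 3; 16 ft³ remain.
Put B5 (39 ft³) in storage unit 1; 1 ft³ remain.
Put B6 (58 ft³) in storage unit 4; 17 ft³ remain.
Put B7 (13 ft³) in storage unit 3; 3 ft³ remain.
Put B8 (60 ft³) in storage unit 5; 15 ft³ remain.
Put B9 (20 ft³) in storage unit 2; 13 ft³ remain.
Put B10 (20 ft³) in storage unit 6; 55 ft³ remain.
Final storage units: [15,20,39] [42,20] [59,13] [58] [60] [20].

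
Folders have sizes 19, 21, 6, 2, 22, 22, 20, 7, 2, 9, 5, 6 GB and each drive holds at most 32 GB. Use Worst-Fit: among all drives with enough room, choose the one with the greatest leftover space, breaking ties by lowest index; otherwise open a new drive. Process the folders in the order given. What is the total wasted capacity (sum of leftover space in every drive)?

19

drive 1: place 19 GB, 13 GB left
drive 2: place 21 GB, 11 GB left
drive 1: place 6 GB, 7 GB left
drive 2: place 2 GB, 9 GB left
drive 3: place 22 GB, 10 GB left
drive 4: place 22 GB, 10 GB left
drive 5: place 20 GB, 12 GB left
drive 5: place 7 GB, 5 GB left
drive 3: place 2 GB, 8 GB left
drive 4: place 9 GB, 1 GB left
drive 2: place 5 GB, 4 GB left
drive 3: place 6 GB, 2 GB left
5 drives × 32 GB = 160 GB; used 141 GB; unused 19 GB.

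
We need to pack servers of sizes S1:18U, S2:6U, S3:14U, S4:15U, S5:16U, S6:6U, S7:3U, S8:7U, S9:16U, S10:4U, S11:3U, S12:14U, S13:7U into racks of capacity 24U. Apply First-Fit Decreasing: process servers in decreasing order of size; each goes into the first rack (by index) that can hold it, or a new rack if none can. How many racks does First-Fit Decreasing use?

6

Sorted descending: 18, 16, 16, 15, 14, 14, 7, 7, 6, 6, 4, 3, 3.
Put 18U in rack 1; 6U remain.
Put 16U in rack 2; 8U remain.
Put 16U in rack 3; 8U remain.
Put 15U in rack 4; 9U remain.
Put 14U in rack 5; 10U remain.
Put 14U in rack 6; 10U remain.
Put 7U in rack 2; 1U remain.
Put 7U in rack 3; 1U remain.
Put 6U in rack 1; 0U remain.
Put 6U in rack 4; 3U remain.
Put 4U in rack 5; 6U remain.
Put 3U in rack 4; 0U remain.
Put 3U in rack 5; 3U remain.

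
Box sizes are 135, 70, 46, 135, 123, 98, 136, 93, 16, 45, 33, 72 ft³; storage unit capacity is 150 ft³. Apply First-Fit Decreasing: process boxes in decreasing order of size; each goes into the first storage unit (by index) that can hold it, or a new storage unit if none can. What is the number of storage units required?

8

Sorted descending: 136, 135, 135, 123, 98, 93, 72, 70, 46, 45, 33, 16.
storage unit 1: place 136 ft³, 14 ft³ left
storage unit 2: place 135 ft³, 15 ft³ left
storage unit 3: place 135 ft³, 15 ft³ left
storage unit 4: place 123 ft³, 27 ft³ left
storage unit 5: place 98 ft³, 52 ft³ left
storage unit 6: place 93 ft³, 57 ft³ left
storage unit 7: place 72 ft³, 78 ft³ left
storage unit 7: place 70 ft³, 8 ft³ left
storage unit 5: place 46 ft³, 6 ft³ left
storage unit 6: place 45 ft³, 12 ft³ left
storage unit 8: place 33 ft³, 117 ft³ left
storage unit 4: place 16 ft³, 11 ft³ left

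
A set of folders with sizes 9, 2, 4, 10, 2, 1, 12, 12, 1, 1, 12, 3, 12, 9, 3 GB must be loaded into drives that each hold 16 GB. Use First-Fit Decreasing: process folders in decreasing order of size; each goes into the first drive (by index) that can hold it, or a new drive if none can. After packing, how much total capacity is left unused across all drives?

Sorted descending: 12, 12, 12, 12, 10, 9, 9, 4, 3, 3, 2, 2, 1, 1, 1.
Put 12 GB in drive 1; 4 GB remain.
Put 12 GB in drive 2; 4 GB remain.
Put 12 GB in drive 3; 4 GB remain.
Put 12 GB in drive 4; 4 GB remain.
Put 10 GB in drive 5; 6 GB remain.
Put 9 GB in drive 6; 7 GB remain.
Put 9 GB in drive 7; 7 GB remain.
Put 4 GB in drive 1; 0 GB remain.
Put 3 GB in drive 2; 1 GB remain.
Put 3 GB in drive 3; 1 GB remain.
Put 2 GB in drive 4; 2 GB remain.
Put 2 GB in drive 4; 0 GB remain.
Put 1 GB in drive 2; 0 GB remain.
Put 1 GB in drive 3; 0 GB remain.
Put 1 GB in drive 5; 5 GB remain.
7 drives × 16 GB = 112 GB; used 93 GB; unused 19 GB.

19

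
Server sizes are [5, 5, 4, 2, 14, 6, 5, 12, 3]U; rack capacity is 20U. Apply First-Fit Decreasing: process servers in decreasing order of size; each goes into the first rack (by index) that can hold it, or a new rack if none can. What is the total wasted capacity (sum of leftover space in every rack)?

4

Sorted descending: 14, 12, 6, 5, 5, 5, 4, 3, 2.
Put 14U in rack 1; 6U remain.
Put 12U in rack 2; 8U remain.
Put 6U in rack 1; 0U remain.
Put 5U in rack 2; 3U remain.
Put 5U in rack 3; 15U remain.
Put 5U in rack 3; 10U remain.
Put 4U in rack 3; 6U remain.
Put 3U in rack 2; 0U remain.
Put 2U in rack 3; 4U remain.
3 racks × 20U = 60U; used 56U; unused 4U.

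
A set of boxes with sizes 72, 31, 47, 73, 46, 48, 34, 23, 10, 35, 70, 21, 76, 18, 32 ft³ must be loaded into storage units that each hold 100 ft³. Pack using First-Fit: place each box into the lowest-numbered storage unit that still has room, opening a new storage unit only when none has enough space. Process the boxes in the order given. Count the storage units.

Put 72 ft³ in storage unit 1; 28 ft³ remain.
Put 31 ft³ in storage unit 2; 69 ft³ remain.
Put 47 ft³ in storage unit 2; 22 ft³ remain.
Put 73 ft³ in storage unit 3; 27 ft³ remain.
Put 46 ft³ in storage unit 4; 54 ft³ remain.
Put 48 ft³ in storage unit 4; 6 ft³ remain.
Put 34 ft³ in storage unit 5; 66 ft³ remain.
Put 23 ft³ in storage unit 1; 5 ft³ remain.
Put 10 ft³ in storage unit 2; 12 ft³ remain.
Put 35 ft³ in storage unit 5; 31 ft³ remain.
Put 70 ft³ in storage unit 6; 30 ft³ remain.
Put 21 ft³ in storage unit 3; 6 ft³ remain.
Put 76 ft³ in storage unit 7; 24 ft³ remain.
Put 18 ft³ in storage unit 5; 13 ft³ remain.
Put 32 ft³ in storage unit 8; 68 ft³ remain.

8 storage units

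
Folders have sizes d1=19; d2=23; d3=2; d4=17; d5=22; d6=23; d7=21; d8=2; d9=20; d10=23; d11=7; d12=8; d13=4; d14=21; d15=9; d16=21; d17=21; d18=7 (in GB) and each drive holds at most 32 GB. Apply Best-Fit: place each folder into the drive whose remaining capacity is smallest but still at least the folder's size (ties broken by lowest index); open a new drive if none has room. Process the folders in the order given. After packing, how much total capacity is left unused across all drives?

82

d1 (19 GB) → drive 1 (remaining 13 GB)
d2 (23 GB) → drive 2 (remaining 9 GB)
d3 (2 GB) → drive 2 (remaining 7 GB)
d4 (17 GB) → drive 3 (remaining 15 GB)
d5 (22 GB) → drive 4 (remaining 10 GB)
d6 (23 GB) → drive 5 (remaining 9 GB)
d7 (21 GB) → drive 6 (remaining 11 GB)
d8 (2 GB) → drive 2 (remaining 5 GB)
d9 (20 GB) → drive 7 (remaining 12 GB)
d10 (23 GB) → drive 8 (remaining 9 GB)
d11 (7 GB) → drive 5 (remaining 2 GB)
d12 (8 GB) → drive 8 (remaining 1 GB)
d13 (4 GB) → drive 2 (remaining 1 GB)
d14 (21 GB) → drive 9 (remaining 11 GB)
d15 (9 GB) → drive 4 (remaining 1 GB)
d16 (21 GB) → drive 10 (remaining 11 GB)
d17 (21 GB) → drive 11 (remaining 11 GB)
d18 (7 GB) → drive 6 (remaining 4 GB)
11 drives × 32 GB = 352 GB; used 270 GB; unused 82 GB.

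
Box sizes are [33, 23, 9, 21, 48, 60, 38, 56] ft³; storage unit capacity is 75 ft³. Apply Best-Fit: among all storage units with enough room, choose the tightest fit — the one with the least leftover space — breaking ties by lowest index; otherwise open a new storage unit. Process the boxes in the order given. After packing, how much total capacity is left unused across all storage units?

Put 33 ft³ in storage unit 1; 42 ft³ remain.
Put 23 ft³ in storage unit 1; 19 ft³ remain.
Put 9 ft³ in storage unit 1; 10 ft³ remain.
Put 21 ft³ in storage unit 2; 54 ft³ remain.
Put 48 ft³ in storage unit 2; 6 ft³ remain.
Put 60 ft³ in storage unit 3; 15 ft³ remain.
Put 38 ft³ in storage unit 4; 37 ft³ remain.
Put 56 ft³ in storage unit 5; 19 ft³ remain.
5 storage units × 75 ft³ = 375 ft³; used 288 ft³; unused 87 ft³.

87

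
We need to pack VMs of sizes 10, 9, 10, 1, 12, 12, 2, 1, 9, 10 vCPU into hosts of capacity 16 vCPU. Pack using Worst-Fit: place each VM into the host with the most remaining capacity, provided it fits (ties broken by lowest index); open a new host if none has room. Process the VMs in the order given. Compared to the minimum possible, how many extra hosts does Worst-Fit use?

0

Worst-Fit: [10,2] [9,1,1] [10] [12] [12] [9] [10] → 7 hosts.
7 VMs exceed 8 vCPU (half the capacity), and no two of those can share a host, so at least 7 hosts are needed.
So 7 is already optimal.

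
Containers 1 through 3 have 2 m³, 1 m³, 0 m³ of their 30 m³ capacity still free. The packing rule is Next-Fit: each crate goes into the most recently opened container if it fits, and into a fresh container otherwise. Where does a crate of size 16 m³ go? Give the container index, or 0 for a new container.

Next-Fit only looks at container 3, which has 0 m³ free.
16 m³ does not fit, so a new container is opened.

0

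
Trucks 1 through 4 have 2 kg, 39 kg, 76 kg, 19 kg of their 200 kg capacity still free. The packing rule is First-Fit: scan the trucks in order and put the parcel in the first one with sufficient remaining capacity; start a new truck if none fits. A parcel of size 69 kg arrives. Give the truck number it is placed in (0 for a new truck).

Trucks with room: truck 3 (76 kg).
The first with room is truck 3.

3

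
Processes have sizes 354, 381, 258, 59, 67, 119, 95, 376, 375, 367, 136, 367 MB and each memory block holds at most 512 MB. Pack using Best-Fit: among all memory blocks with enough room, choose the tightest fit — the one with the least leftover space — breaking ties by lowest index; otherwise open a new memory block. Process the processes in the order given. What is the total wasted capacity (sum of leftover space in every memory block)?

memory block 1: place 354 MB, 158 MB left
memory block 2: place 381 MB, 131 MB left
memory block 3: place 258 MB, 254 MB left
memory block 2: place 59 MB, 72 MB left
memory block 2: place 67 MB, 5 MB left
memory block 1: place 119 MB, 39 MB left
memory block 3: place 95 MB, 159 MB left
memory block 4: place 376 MB, 136 MB left
memory block 5: place 375 MB, 137 MB left
memory block 6: place 367 MB, 145 MB left
memory block 4: place 136 MB, 0 MB left
memory block 7: place 367 MB, 145 MB left
7 memory blocks × 512 MB = 3584 MB; used 2954 MB; unused 630 MB.

630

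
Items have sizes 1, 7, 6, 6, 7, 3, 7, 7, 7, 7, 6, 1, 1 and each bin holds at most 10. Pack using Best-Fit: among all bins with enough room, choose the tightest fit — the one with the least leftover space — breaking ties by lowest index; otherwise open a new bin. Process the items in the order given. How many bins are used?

1 → bin 1 (remaining 9)
7 → bin 1 (remaining 2)
6 → bin 2 (remaining 4)
6 → bin 3 (remaining 4)
7 → bin 4 (remaining 3)
3 → bin 4 (remaining 0)
7 → bin 5 (remaining 3)
7 → bin 6 (remaining 3)
7 → bin 7 (remaining 3)
7 → bin 8 (remaining 3)
6 → bin 9 (remaining 4)
1 → bin 1 (remaining 1)
1 → bin 1 (remaining 0)

9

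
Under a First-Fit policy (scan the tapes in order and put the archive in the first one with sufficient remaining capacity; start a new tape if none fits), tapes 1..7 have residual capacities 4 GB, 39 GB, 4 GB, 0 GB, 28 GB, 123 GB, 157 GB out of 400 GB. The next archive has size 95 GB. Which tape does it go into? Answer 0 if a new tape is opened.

6

Tapes with room: tape 6 (123 GB), tape 7 (157 GB).
The first with room is tape 6.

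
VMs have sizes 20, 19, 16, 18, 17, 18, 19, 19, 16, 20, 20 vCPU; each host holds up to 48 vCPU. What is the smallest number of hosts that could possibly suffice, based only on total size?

Total size = 20 + 19 + 16 + 18 + 17 + 18 + 19 + 19 + 16 + 20 + 20 = 202 vCPU.
⌈202 / 48⌉ = 5.

5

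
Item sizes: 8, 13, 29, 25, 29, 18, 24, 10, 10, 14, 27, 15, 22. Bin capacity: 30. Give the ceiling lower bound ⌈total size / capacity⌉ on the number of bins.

9 bins

Total size = 8 + 13 + 29 + 25 + 29 + 18 + 24 + 10 + 10 + 14 + 27 + 15 + 22 = 244.
⌈244 / 30⌉ = 9.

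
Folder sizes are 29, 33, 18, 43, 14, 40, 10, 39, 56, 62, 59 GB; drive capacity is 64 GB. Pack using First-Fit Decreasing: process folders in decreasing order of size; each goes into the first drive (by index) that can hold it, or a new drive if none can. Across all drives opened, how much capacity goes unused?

Sorted descending: 62, 59, 56, 43, 40, 39, 33, 29, 18, 14, 10.
62 GB → drive 1 (remaining 2 GB)
59 GB → drive 2 (remaining 5 GB)
56 GB → drive 3 (remaining 8 GB)
43 GB → drive 4 (remaining 21 GB)
40 GB → drive 5 (remaining 24 GB)
39 GB → drive 6 (remaining 25 GB)
33 GB → drive 7 (remaining 31 GB)
29 GB → drive 7 (remaining 2 GB)
18 GB → drive 4 (remaining 3 GB)
14 GB → drive 5 (remaining 10 GB)
10 GB → drive 5 (remaining 0 GB)
7 drives × 64 GB = 448 GB; used 403 GB; unused 45 GB.

45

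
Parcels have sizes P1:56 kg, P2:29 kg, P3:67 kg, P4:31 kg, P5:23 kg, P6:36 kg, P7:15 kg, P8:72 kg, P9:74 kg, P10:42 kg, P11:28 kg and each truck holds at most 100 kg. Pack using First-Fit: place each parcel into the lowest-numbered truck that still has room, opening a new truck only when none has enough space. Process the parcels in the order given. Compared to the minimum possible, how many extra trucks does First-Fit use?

First-Fit: [56,29,15] [67,31] [23,36,28] [72] [74] [42] → 6 trucks.
Total size 473 kg; any packing needs at least ⌈473/100⌉ = 5 trucks.
An optimal packing achieves that bound: [74,23] [72,28] [67,31] [56,42] [36,29,15] → 5 trucks.
Excess: 6 − 5 = 1.

1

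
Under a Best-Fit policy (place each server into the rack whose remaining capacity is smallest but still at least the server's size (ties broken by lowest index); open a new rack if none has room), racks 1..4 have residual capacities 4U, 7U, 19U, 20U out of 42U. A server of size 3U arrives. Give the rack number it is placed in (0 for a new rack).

Racks with room: rack 1 (4U), rack 2 (7U), rack 3 (19U), rack 4 (20U).
Tightest fit is rack 1 with 4U free.

1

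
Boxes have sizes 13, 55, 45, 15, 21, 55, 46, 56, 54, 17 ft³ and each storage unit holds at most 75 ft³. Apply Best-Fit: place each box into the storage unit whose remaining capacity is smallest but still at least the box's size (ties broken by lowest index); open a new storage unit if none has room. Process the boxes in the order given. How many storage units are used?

6 storage units

13 ft³ → storage unit 1 (remaining 62 ft³)
55 ft³ → storage unit 1 (remaining 7 ft³)
45 ft³ → storage unit 2 (remaining 30 ft³)
15 ft³ → storage unit 2 (remaining 15 ft³)
21 ft³ → storage unit 3 (remaining 54 ft³)
55 ft³ → storage unit 4 (remaining 20 ft³)
46 ft³ → storage unit 3 (remaining 8 ft³)
56 ft³ → storage unit 5 (remaining 19 ft³)
54 ft³ → storage unit 6 (remaining 21 ft³)
17 ft³ → storage unit 5 (remaining 2 ft³)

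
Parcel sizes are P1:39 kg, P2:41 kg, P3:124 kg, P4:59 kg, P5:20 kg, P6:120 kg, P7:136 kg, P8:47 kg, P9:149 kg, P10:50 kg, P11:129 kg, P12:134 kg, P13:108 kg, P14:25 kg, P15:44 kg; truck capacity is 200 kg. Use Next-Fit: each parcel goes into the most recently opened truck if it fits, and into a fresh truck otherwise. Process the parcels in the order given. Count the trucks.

P1 (39 kg) → truck 1 (remaining 161 kg)
P2 (41 kg) → truck 1 (remaining 120 kg)
P3 (124 kg) → truck 2 (remaining 76 kg)
P4 (59 kg) → truck 2 (remaining 17 kg)
P5 (20 kg) → truck 3 (remaining 180 kg)
P6 (120 kg) → truck 3 (remaining 60 kg)
P7 (136 kg) → truck 4 (remaining 64 kg)
P8 (47 kg) → truck 4 (remaining 17 kg)
P9 (149 kg) → truck 5 (remaining 51 kg)
P10 (50 kg) → truck 5 (remaining 1 kg)
P11 (129 kg) → truck 6 (remaining 71 kg)
P12 (134 kg) → truck 7 (remaining 66 kg)
P13 (108 kg) → truck 8 (remaining 92 kg)
P14 (25 kg) → truck 8 (remaining 67 kg)
P15 (44 kg) → truck 8 (remaining 23 kg)
Final trucks: [39,41] [124,59] [20,120] [136,47] [149,50] [129] [134] [108,25,44].

8 trucks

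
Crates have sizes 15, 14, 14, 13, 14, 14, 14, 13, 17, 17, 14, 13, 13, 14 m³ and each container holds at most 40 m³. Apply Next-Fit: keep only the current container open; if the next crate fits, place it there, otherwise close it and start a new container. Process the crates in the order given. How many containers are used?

container 1: place 15 m³, 25 m³ left
container 1: place 14 m³, 11 m³ left
container 2: place 14 m³, 26 m³ left
container 2: place 13 m³, 13 m³ left
container 3: place 14 m³, 26 m³ left
container 3: place 14 m³, 12 m³ left
container 4: place 14 m³, 26 m³ left
container 4: place 13 m³, 13 m³ left
container 5: place 17 m³, 23 m³ left
container 5: place 17 m³, 6 m³ left
container 6: place 14 m³, 26 m³ left
container 6: place 13 m³, 13 m³ left
container 6: place 13 m³, 0 m³ left
container 7: place 14 m³, 26 m³ left

7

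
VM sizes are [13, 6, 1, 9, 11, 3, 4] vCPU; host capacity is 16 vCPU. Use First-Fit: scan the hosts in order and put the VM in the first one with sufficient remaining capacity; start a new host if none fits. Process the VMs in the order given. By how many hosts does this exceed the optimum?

First-Fit: [13,1] [6,9] [11,3] [4] → 4 hosts.
Total size 47 vCPU; any packing needs at least ⌈47/16⌉ = 3 hosts.
An optimal packing achieves that bound: [13,3] [11,4,1] [9,6] → 3 hosts.
Excess: 4 − 3 = 1.

1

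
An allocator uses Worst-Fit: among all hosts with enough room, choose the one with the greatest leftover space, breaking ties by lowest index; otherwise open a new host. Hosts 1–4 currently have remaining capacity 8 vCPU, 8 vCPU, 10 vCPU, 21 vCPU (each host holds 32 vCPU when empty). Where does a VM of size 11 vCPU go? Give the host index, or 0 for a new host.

4

Hosts with room: host 4 (21 vCPU).
Most room is host 4 with 21 vCPU free.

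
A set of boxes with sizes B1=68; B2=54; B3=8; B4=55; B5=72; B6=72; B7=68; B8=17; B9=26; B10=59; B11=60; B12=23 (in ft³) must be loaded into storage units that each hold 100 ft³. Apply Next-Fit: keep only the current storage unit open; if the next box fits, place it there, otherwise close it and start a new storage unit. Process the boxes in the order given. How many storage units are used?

B1 (68 ft³) → storage unit 1 (remaining 32 ft³)
B2 (54 ft³) → storage unit 2 (remaining 46 ft³)
B3 (8 ft³) → storage unit 2 (remaining 38 ft³)
B4 (55 ft³) → storage unit 3 (remaining 45 ft³)
B5 (72 ft³) → storage unit 4 (remaining 28 ft³)
B6 (72 ft³) → storage unit 5 (remaining 28 ft³)
B7 (68 ft³) → storage unit 6 (remaining 32 ft³)
B8 (17 ft³) → storage unit 6 (remaining 15 ft³)
B9 (26 ft³) → storage unit 7 (remaining 74 ft³)
B10 (59 ft³) → storage unit 7 (remaining 15 ft³)
B11 (60 ft³) → storage unit 8 (remaining 40 ft³)
B12 (23 ft³) → storage unit 8 (remaining 17 ft³)

8 storage units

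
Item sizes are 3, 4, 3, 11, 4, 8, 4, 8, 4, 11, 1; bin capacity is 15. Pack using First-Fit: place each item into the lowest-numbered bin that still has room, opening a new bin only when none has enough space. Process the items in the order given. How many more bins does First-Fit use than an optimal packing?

0

First-Fit: [3,4,3,4,1] [11,4] [8,4] [8] [11] → 5 bins.
Total size 61; any packing needs at least ⌈61/15⌉ = 5 bins.
So 5 is already optimal.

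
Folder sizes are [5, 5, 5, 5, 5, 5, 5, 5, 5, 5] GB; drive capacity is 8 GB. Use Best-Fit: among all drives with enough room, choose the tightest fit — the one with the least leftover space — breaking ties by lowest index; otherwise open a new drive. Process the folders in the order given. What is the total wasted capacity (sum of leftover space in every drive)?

5 GB → drive 1 (remaining 3 GB)
5 GB → drive 2 (remaining 3 GB)
5 GB → drive 3 (remaining 3 GB)
5 GB → drive 4 (remaining 3 GB)
5 GB → drive 5 (remaining 3 GB)
5 GB → drive 6 (remaining 3 GB)
5 GB → drive 7 (remaining 3 GB)
5 GB → drive 8 (remaining 3 GB)
5 GB → drive 9 (remaining 3 GB)
5 GB → drive 10 (remaining 3 GB)
10 drives × 8 GB = 80 GB; used 50 GB; unused 30 GB.

30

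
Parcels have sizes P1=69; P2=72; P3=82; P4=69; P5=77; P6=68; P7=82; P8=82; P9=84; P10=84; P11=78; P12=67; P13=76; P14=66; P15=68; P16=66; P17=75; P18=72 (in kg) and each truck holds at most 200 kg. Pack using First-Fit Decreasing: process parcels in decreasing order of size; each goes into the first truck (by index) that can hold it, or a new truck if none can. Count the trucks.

Sorted descending: 84, 84, 82, 82, 82, 78, 77, 76, 75, 72, 72, 69, 69, 68, 68, 67, 66, 66.
Put 84 kg in truck 1; 116 kg remain.
Put 84 kg in truck 1; 32 kg remain.
Put 82 kg in truck 2; 118 kg remain.
Put 82 kg in truck 2; 36 kg remain.
Put 82 kg in truck 3; 118 kg remain.
Put 78 kg in truck 3; 40 kg remain.
Put 77 kg in truck 4; 123 kg remain.
Put 76 kg in truck 4; 47 kg remain.
Put 75 kg in truck 5; 125 kg remain.
Put 72 kg in truck 5; 53 kg remain.
Put 72 kg in truck 6; 128 kg remain.
Put 69 kg in truck 6; 59 kg remain.
Put 69 kg in truck 7; 131 kg remain.
Put 68 kg in truck 7; 63 kg remain.
Put 68 kg in truck 8; 132 kg remain.
Put 67 kg in truck 8; 65 kg remain.
Put 66 kg in truck 9; 134 kg remain.
Put 66 kg in truck 9; 68 kg remain.

9 trucks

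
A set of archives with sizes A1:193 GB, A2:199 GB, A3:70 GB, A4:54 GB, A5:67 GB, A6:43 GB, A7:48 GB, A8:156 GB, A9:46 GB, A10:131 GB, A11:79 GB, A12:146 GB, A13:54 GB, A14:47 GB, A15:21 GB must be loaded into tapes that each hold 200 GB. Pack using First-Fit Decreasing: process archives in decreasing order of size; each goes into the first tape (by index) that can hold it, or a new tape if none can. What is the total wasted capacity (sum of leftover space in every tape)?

46

Sorted descending: 199, 193, 156, 146, 131, 79, 70, 67, 54, 54, 48, 47, 46, 43, 21.
199 GB → tape 1 (remaining 1 GB)
193 GB → tape 2 (remaining 7 GB)
156 GB → tape 3 (remaining 44 GB)
146 GB → tape 4 (remaining 54 GB)
131 GB → tape 5 (remaining 69 GB)
79 GB → tape 6 (remaining 121 GB)
70 GB → tape 6 (remaining 51 GB)
67 GB → tape 5 (remaining 2 GB)
54 GB → tape 4 (remaining 0 GB)
54 GB → tape 7 (remaining 146 GB)
48 GB → tape 6 (remaining 3 GB)
47 GB → tape 7 (remaining 99 GB)
46 GB → tape 7 (remaining 53 GB)
43 GB → tape 3 (remaining 1 GB)
21 GB → tape 7 (remaining 32 GB)
7 tapes × 200 GB = 1400 GB; used 1354 GB; unused 46 GB.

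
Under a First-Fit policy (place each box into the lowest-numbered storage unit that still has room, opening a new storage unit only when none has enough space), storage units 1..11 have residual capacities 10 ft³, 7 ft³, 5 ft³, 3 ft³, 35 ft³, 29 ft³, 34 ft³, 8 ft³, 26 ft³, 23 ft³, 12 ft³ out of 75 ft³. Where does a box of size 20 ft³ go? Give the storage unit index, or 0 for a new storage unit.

5

Storage units with room: storage unit 5 (35 ft³), storage unit 6 (29 ft³), storage unit 7 (34 ft³), storage unit 9 (26 ft³), storage unit 10 (23 ft³).
The first with room is storage unit 5.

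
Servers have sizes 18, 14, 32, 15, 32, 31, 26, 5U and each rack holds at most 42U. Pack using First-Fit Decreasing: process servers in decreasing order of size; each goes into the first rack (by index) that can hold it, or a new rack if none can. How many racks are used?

5

Sorted descending: 32, 32, 31, 26, 18, 15, 14, 5.
32U → rack 1 (remaining 10U)
32U → rack 2 (remaining 10U)
31U → rack 3 (remaining 11U)
26U → rack 4 (remaining 16U)
18U → rack 5 (remaining 24U)
15U → rack 4 (remaining 1U)
14U → rack 5 (remaining 10U)
5U → rack 1 (remaining 5U)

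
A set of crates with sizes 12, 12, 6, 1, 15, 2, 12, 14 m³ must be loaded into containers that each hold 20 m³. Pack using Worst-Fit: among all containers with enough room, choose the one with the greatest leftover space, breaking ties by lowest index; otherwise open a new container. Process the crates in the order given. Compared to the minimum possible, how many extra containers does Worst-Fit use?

0

Worst-Fit: [12,6] [12,1,2] [15] [12] [14] → 5 containers.
5 crates exceed 10 m³ (half the capacity), and no two of those can share a container, so at least 5 containers are needed.
So 5 is already optimal.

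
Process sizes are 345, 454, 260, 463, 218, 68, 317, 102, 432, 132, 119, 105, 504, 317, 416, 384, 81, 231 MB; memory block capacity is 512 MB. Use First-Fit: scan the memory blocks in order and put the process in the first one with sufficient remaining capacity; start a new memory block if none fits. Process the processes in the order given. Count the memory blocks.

memory block 1: place 345 MB, 167 MB left
memory block 2: place 454 MB, 58 MB left
memory block 3: place 260 MB, 252 MB left
memory block 4: place 463 MB, 49 MB left
memory block 3: place 218 MB, 34 MB left
memory block 1: place 68 MB, 99 MB left
memory block 5: place 317 MB, 195 MB left
memory block 5: place 102 MB, 93 MB left
memory block 6: place 432 MB, 80 MB left
memory block 7: place 132 MB, 380 MB left
memory block 7: place 119 MB, 261 MB left
memory block 7: place 105 MB, 156 MB left
memory block 8: place 504 MB, 8 MB left
memory block 9: place 317 MB, 195 MB left
memory block 10: place 416 MB, 96 MB left
memory block 11: place 384 MB, 128 MB left
memory block 1: place 81 MB, 18 MB left
memory block 12: place 231 MB, 281 MB left
Final memory blocks: [345,68,81] [454] [260,218] [463] [317,102] [432] [132,119,105] [504] [317] [416] [384] [231].

12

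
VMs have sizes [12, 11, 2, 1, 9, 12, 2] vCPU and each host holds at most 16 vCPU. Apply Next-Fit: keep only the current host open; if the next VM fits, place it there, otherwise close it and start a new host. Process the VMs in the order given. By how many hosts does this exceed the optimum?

Next-Fit: [12] [11,2,1] [9] [12,2] → 4 hosts.
Total size 49 vCPU; any packing needs at least ⌈49/16⌉ = 4 hosts.
So 4 is already optimal.

0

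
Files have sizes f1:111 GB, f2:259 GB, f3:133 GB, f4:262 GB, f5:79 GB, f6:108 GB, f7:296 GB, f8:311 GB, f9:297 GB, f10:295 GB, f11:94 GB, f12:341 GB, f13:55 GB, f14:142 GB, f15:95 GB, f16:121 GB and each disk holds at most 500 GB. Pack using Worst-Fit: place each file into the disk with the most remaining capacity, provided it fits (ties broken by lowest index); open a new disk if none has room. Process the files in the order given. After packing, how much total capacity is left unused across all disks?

501

f1 (111 GB) → disk 1 (remaining 389 GB)
f2 (259 GB) → disk 1 (remaining 130 GB)
f3 (133 GB) → disk 2 (remaining 367 GB)
f4 (262 GB) → disk 2 (remaining 105 GB)
f5 (79 GB) → disk 1 (remaining 51 GB)
f6 (108 GB) → disk 3 (remaining 392 GB)
f7 (296 GB) → disk 3 (remaining 96 GB)
f8 (311 GB) → disk 4 (remaining 189 GB)
f9 (297 GB) → disk 5 (remaining 203 GB)
f10 (295 GB) → disk 6 (remaining 205 GB)
f11 (94 GB) → disk 6 (remaining 111 GB)
f12 (341 GB) → disk 7 (remaining 159 GB)
f13 (55 GB) → disk 5 (remaining 148 GB)
f14 (142 GB) → disk 4 (remaining 47 GB)
f15 (95 GB) → disk 7 (remaining 64 GB)
f16 (121 GB) → disk 5 (remaining 27 GB)
7 disks × 500 GB = 3500 GB; used 2999 GB; unused 501 GB.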